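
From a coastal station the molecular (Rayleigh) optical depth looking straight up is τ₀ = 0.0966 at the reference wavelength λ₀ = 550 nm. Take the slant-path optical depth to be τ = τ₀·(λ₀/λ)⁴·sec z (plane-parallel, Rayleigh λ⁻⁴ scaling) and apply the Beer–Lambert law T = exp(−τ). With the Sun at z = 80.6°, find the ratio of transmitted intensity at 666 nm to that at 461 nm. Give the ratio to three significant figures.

Airmass: sec 80.6° = 6.1227.
τ(666 nm) = 0.0966 × (550/666)⁴ × 6.1227 = 0.0966 × 0.4651 × 6.1227 = 0.2751.
τ(461 nm) = 0.0966 × (550/461)⁴ × 6.1227 = 0.0966 × 2.0260 × 6.1227 = 1.1983.
T(666)/T(461) = exp(τ_B − τ_A) = exp(0.9232) = 2.5174.

2.52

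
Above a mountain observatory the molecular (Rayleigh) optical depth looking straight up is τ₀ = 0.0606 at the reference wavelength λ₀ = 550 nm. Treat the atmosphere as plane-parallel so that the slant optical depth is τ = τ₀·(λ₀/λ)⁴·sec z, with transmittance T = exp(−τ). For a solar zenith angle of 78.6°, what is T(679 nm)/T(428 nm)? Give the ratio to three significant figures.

2.02

Airmass: sec 78.6° = 5.0593.
τ(679 nm) = 0.0606 × (550/679)⁴ × 5.0593 = 0.0606 × 0.4305 × 5.0593 = 0.1320.
τ(428 nm) = 0.0606 × (550/428)⁴ × 5.0593 = 0.0606 × 2.7269 × 5.0593 = 0.8361.
T(679)/T(428) = exp(τ_B − τ_A) = exp(0.7041) = 2.0220.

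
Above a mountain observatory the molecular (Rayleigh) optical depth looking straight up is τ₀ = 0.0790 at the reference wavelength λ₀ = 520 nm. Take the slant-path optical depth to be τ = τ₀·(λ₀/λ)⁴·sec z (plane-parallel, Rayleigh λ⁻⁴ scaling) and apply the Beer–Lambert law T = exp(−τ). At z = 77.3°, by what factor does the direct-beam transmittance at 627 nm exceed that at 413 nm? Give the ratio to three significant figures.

Airmass: sec 77.3° = 4.5486.
τ(627 nm) = 0.0790 × (520/627)⁴ × 4.5486 = 0.0790 × 0.4731 × 4.5486 = 0.1700.
τ(413 nm) = 0.0790 × (520/413)⁴ × 4.5486 = 0.0790 × 2.5131 × 4.5486 = 0.9031.
T(627)/T(413) = exp(τ_B − τ_A) = exp(0.7331) = 2.0815.

2.08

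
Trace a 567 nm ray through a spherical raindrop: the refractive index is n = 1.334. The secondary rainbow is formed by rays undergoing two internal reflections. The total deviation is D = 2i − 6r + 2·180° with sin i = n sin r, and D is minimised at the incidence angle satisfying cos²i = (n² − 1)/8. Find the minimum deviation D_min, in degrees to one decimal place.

cos²i = (1.77956 − 1)/8 = 0.09744; i = arccos(0.31216) = 71.810°.
sin r = sin 71.810°/1.334 = 0.71217; r = 45.411°.
D_min = 2·71.810° − 6·45.411° + 360° = 231.153°.

231.2°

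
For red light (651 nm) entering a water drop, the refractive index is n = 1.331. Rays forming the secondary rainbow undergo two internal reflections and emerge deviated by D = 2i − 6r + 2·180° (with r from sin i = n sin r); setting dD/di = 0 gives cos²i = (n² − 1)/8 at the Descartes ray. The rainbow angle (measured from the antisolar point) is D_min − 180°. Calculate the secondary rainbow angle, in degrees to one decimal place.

cos²i = (1.77156 − 1)/8 = 0.09645; i = arccos(0.31056) = 71.907°.
sin r = sin 71.907°/1.331 = 0.71417; r = 45.575°.
D_min = 2·71.907° − 6·45.575° + 360° = 230.365°.
Rainbow angle = D_min − 180° = 50.365°.

50.4°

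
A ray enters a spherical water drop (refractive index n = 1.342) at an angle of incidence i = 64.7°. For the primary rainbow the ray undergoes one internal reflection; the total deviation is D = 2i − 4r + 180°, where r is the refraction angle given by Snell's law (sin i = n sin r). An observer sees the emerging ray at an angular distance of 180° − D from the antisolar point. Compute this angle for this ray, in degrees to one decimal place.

sin r = sin 64.7° / 1.342 = 0.9041/1.342 = 0.6737; r = 42.35°.
D = 2·64.7° − 4·42.35° + 180° = 129.40° − 169.41° + 180° = 139.99°.
Angle from antisolar point = 180° − D = 40.01°.

40.0°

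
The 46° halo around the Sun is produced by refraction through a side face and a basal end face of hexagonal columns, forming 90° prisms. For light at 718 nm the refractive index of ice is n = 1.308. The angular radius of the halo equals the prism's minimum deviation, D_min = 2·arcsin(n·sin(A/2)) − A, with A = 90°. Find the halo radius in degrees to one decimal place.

n·sin(A/2) = 1.308 × sin 45° = 1.308 × 0.7071 = 0.9249.
D_min = 2·arcsin(0.9249) − 90° = 2 × 67.653° − 90° = 45.305°.

45.3°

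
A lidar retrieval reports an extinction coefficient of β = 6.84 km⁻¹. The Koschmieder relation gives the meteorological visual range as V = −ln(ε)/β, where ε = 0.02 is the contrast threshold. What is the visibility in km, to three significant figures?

V = −ln(0.02) / 6.84 = 3.912 / 6.84 = 0.5719 km.

0.572 km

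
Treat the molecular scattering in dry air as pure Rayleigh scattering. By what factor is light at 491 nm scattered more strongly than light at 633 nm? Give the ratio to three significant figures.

Rayleigh scattering ∝ λ⁻⁴, so the ratio of coefficients is the inverse fourth power of the wavelength ratio.
σ(491)/σ(633) = (633/491)⁴ = (1.2892)⁴ = 2.762.

2.76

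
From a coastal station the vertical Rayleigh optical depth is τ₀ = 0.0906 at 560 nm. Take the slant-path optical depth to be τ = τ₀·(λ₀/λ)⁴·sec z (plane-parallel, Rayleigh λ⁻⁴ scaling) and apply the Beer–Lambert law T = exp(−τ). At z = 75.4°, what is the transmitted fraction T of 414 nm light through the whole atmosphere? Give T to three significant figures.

0.300

sec 75.4° = 3.9672.
τ = 0.0906 × (560/414)⁴ × 3.9672 = 0.0906 × 3.3477 × 3.9672 = 1.2033.
T = exp(−1.2033) = 0.3002.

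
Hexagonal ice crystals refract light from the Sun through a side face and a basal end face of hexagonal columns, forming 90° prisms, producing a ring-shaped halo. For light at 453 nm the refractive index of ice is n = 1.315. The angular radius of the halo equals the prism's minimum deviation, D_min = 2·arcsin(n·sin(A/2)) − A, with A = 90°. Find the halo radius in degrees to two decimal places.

n·sin(A/2) = 1.315 × sin 45° = 1.315 × 0.7071 = 0.9298.
D_min = 2·arcsin(0.9298) − 90° = 2 × 68.411° − 90° = 46.821°.

46.82°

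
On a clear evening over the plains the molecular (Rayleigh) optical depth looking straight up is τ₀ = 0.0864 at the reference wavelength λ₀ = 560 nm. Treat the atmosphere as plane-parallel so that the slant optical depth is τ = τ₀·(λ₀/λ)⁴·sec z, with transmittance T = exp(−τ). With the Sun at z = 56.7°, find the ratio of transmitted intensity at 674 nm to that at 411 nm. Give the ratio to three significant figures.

Airmass: sec 56.7° = 1.8214.
τ(674 nm) = 0.0864 × (560/674)⁴ × 1.8214 = 0.0864 × 0.4766 × 1.8214 = 0.0750.
τ(411 nm) = 0.0864 × (560/411)⁴ × 1.8214 = 0.0864 × 3.4466 × 1.8214 = 0.5424.
T(674)/T(411) = exp(τ_B − τ_A) = exp(0.4674) = 1.5958.

1.60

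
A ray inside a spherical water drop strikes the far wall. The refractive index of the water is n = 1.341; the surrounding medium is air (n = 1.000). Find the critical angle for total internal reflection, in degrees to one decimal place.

48.2°

sin θ_c = n_air / n = 1.000 / 1.341 = 0.7457.
θ_c = arcsin(0.7457) = 48.22°.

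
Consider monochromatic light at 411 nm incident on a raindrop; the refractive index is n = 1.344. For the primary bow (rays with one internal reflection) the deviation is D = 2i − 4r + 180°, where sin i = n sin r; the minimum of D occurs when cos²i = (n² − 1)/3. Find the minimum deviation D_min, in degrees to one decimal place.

139.5°

cos²i = (1.80634 − 1)/3 = 0.26878; i = arccos(0.51844) = 58.772°.
sin r = sin 58.772°/1.344 = 0.63625; r = 39.512°.
D_min = 2·58.772° − 4·39.512° + 180° = 139.495°.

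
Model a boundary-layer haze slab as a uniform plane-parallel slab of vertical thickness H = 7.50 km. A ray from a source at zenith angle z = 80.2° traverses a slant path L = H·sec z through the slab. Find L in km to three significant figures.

sec z = 1/cos 80.2° = 5.8751.
L = 7.50 × 5.8751 = 44.063 km.

44.1 km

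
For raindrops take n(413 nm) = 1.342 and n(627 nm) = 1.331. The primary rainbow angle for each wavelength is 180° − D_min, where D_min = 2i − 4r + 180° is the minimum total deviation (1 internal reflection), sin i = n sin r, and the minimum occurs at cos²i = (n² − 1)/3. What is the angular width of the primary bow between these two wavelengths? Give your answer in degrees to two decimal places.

At 413 nm (n = 1.342): cos²i = 0.26699 → i = 58.888°, r = 39.641°, D_min = 139.213°, rainbow angle = 40.787°.
At 627 nm (n = 1.331): cos²i = 0.25719 → i = 59.527°, r = 40.356°, D_min = 137.630°, rainbow angle = 42.370°.
Angular width = |40.787° − 42.370°| = 1.583°.

1.58°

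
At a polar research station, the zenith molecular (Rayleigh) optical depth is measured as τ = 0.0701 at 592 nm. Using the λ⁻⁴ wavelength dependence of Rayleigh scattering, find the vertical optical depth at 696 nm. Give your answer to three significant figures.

τ(696 nm) = τ(592 nm) × (592/696)⁴ = 0.0701 × (0.8506)⁴ = 0.0701 × 0.5234 = 0.0367.

0.0367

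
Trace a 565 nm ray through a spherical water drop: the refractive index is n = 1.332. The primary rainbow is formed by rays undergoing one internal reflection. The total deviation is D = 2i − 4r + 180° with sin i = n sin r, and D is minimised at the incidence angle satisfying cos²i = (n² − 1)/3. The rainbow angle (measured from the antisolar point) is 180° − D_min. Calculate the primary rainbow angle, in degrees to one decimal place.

42.2°

cos²i = (1.77422 − 1)/3 = 0.25807; i = arccos(0.50801) = 59.469°.
sin r = sin 59.469°/1.332 = 0.64666; r = 40.290°.
D_min = 2·59.469° − 4·40.290° + 180° = 137.776°.
Rainbow angle = 180° − D_min = 42.224°.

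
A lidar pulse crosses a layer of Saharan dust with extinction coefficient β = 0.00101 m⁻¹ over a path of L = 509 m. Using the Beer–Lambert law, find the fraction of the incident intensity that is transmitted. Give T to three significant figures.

0.598

τ = β·L = 0.00101 × 509 = 0.5141.
T = exp(−0.5141) = 0.5980.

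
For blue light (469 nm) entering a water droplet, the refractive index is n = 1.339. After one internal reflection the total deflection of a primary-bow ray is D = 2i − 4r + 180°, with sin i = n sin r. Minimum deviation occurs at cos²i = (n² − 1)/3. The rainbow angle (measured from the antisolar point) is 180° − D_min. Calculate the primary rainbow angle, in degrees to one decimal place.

cos²i = (1.79292 − 1)/3 = 0.26431; i = arccos(0.51411) = 59.062°.
sin r = sin 59.062°/1.339 = 0.64057; r = 39.834°.
D_min = 2·59.062° − 4·39.834° + 180° = 138.786°.
Rainbow angle = 180° − D_min = 41.214°.

41.2°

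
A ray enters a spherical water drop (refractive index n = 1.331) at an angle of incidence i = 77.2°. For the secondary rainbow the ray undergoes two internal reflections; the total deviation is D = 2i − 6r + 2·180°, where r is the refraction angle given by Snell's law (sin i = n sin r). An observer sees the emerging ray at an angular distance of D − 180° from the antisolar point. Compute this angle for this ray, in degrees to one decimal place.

51.7°

sin r = sin 77.2° / 1.331 = 0.9751/1.331 = 0.7326; r = 47.11°.
D = 2·77.2° − 6·47.11° + 2·180° = 154.40° − 282.65° + 360° = 231.75°.
Angle from antisolar point = D − 180° = 51.75°.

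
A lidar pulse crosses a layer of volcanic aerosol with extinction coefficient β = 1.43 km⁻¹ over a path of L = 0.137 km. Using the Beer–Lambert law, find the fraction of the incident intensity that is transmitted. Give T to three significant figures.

τ = β·L = 1.43 × 0.137 = 0.1959.
T = exp(−0.1959) = 0.8221.

0.822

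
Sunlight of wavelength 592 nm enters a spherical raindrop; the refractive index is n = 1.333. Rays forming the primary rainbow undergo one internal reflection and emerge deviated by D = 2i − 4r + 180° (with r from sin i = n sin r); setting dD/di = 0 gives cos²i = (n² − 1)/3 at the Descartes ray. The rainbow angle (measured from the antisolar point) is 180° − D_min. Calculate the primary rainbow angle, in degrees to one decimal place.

cos²i = (1.77689 − 1)/3 = 0.25896; i = arccos(0.50888) = 59.410°.
sin r = sin 59.410°/1.333 = 0.64579; r = 40.225°.
D_min = 2·59.410° − 4·40.225° + 180° = 137.922°.
Rainbow angle = 180° − D_min = 42.078°.

42.1°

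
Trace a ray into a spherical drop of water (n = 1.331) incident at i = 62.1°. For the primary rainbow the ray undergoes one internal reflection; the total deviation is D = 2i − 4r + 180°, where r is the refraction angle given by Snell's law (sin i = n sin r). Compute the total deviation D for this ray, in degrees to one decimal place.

137.8°

sin r = sin 62.1° / 1.331 = 0.8838/1.331 = 0.6640; r = 41.60°.
D = 2·62.1° − 4·41.60° + 180° = 124.20° − 166.42° + 180° = 137.78°.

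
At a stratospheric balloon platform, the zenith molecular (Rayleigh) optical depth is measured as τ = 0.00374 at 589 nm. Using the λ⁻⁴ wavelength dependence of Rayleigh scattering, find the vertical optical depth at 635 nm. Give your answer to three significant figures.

τ(635 nm) = τ(589 nm) × (589/635)⁴ = 0.00374 × (0.9276)⁴ = 0.00374 × 0.7402 = 0.0028.

0.00277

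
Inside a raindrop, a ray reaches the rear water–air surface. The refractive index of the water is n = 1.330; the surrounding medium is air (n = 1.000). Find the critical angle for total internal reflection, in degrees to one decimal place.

sin θ_c = n_air / n = 1.000 / 1.330 = 0.7519.
θ_c = arcsin(0.7519) = 48.75°.

48.8°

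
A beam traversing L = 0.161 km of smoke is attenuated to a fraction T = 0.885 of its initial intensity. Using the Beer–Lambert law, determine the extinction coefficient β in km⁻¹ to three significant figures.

Beer–Lambert: T = exp(−βL) ⇒ β = −ln(T)/L = −ln(0.885)/0.161 = 0.1222/0.161 = 0.7588 km⁻¹.

0.759 km⁻¹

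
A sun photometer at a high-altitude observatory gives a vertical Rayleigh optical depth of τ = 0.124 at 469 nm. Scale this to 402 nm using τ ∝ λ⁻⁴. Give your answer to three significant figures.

τ(402 nm) = τ(469 nm) × (469/402)⁴ = 0.124 × (1.1667)⁴ = 0.124 × 1.8526 = 0.2297.

0.230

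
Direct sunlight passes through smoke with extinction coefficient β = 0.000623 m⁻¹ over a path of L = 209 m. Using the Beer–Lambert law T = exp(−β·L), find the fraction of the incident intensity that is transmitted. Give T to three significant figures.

τ = β·L = 0.000623 × 209 = 0.1302.
T = exp(−0.1302) = 0.8779.

0.878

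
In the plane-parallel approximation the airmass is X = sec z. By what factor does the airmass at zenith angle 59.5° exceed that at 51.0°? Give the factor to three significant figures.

1.24

X(59.5°)/X(51.0°) = sec 59.5° / sec 51.0° = cos 51.0° / cos 59.5° = 0.6293/0.5075 = 1.2399.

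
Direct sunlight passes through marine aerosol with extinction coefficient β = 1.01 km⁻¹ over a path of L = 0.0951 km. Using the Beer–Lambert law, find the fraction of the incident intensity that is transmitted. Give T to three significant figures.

0.908

τ = β·L = 1.01 × 0.0951 = 0.0961.
T = exp(−0.0961) = 0.9084.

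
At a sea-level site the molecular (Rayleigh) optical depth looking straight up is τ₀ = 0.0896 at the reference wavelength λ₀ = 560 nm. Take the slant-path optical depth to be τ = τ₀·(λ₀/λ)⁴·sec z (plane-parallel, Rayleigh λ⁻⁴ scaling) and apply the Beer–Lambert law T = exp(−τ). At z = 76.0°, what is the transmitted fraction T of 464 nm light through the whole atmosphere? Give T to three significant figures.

sec 76.0° = 4.1336.
τ = 0.0896 × (560/464)⁴ × 4.1336 = 0.0896 × 2.1217 × 4.1336 = 0.7858.
T = exp(−0.7858) = 0.4558.

0.456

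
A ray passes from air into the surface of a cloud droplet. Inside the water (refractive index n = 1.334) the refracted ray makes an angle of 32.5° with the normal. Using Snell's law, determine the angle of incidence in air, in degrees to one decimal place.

Snell: sin θ_i = n · sin θ_r = 1.334 × sin 32.5° = 1.334 × 0.5373 = 0.7168.
θ_i = arcsin(0.7168) = 45.79°.

45.8°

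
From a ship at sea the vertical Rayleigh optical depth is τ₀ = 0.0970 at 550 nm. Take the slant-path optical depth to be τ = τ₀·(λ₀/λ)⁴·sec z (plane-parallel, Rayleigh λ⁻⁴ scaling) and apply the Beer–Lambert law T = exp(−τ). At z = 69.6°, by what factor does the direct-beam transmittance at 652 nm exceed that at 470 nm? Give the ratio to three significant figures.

1.46

Airmass: sec 69.6° = 2.8688.
τ(652 nm) = 0.0970 × (550/652)⁴ × 2.8688 = 0.0970 × 0.5064 × 2.8688 = 0.1409.
τ(470 nm) = 0.0970 × (550/470)⁴ × 2.8688 = 0.0970 × 1.8753 × 2.8688 = 0.5218.
T(652)/T(470) = exp(τ_B − τ_A) = exp(0.3809) = 1.4636.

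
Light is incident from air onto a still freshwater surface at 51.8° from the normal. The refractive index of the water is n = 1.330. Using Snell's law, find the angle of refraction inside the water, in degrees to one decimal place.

36.2°

Snell: sin θ_r = sin θ_i / n = sin 51.8° / 1.330 = 0.7859 / 1.330 = 0.5909.
θ_r = arcsin(0.5909) = 36.22°.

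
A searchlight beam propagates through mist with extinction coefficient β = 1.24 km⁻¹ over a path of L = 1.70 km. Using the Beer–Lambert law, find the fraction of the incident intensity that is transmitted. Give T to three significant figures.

0.121

τ = β·L = 1.24 × 1.70 = 2.1080.
T = exp(−2.1080) = 0.1215.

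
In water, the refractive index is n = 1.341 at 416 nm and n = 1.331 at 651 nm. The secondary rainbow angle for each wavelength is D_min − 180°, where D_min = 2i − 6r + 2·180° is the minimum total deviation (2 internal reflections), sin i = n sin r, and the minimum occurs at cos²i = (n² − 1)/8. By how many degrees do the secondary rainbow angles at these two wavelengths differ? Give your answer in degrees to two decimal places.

At 416 nm (n = 1.341): cos²i = 0.09979 → i = 71.586°, r = 45.034°, D_min = 232.966°, rainbow angle = 52.966°.
At 651 nm (n = 1.331): cos²i = 0.09645 → i = 71.907°, r = 45.575°, D_min = 230.365°, rainbow angle = 50.365°.
Angular width = |52.966° − 50.365°| = 2.601°.

2.60°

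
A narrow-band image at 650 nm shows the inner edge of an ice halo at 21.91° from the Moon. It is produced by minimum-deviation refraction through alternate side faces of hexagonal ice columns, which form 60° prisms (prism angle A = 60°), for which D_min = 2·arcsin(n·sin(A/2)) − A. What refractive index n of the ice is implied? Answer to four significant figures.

Rearranging: n = sin((D_min + A)/2) / sin(A/2).
(D_min + A)/2 = (21.91° + 60°)/2 = 40.955°.
n = sin 40.955° / sin 30° = 0.6555 / 0.5000 = 1.3109.

1.311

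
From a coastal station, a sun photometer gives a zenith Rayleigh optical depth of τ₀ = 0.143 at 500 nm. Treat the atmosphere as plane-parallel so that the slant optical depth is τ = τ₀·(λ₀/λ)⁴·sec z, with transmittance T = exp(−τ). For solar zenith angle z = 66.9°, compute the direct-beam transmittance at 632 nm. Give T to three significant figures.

0.867

sec 66.9° = 2.5488.
τ = 0.143 × (500/632)⁴ × 2.5488 = 0.143 × 0.3918 × 2.5488 = 0.1428.
T = exp(−0.1428) = 0.8669.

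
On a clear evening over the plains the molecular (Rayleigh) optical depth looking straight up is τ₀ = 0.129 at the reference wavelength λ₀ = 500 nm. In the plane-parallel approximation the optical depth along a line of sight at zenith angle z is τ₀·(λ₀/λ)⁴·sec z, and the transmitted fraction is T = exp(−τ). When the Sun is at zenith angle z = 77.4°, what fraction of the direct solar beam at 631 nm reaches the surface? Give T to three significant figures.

sec 77.4° = 4.5841.
τ = 0.129 × (500/631)⁴ × 4.5841 = 0.129 × 0.3942 × 4.5841 = 0.2331.
T = exp(−0.2331) = 0.7920.

0.792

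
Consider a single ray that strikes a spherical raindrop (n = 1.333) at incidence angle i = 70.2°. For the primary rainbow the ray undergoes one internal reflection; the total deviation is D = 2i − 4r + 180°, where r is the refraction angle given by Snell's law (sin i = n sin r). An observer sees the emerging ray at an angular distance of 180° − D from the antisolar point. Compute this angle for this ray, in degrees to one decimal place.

sin r = sin 70.2° / 1.333 = 0.9409/1.333 = 0.7058; r = 44.90°.
D = 2·70.2° − 4·44.90° + 180° = 140.40° − 179.59° + 180° = 140.81°.
Angle from antisolar point = 180° − D = 39.19°.

39.2°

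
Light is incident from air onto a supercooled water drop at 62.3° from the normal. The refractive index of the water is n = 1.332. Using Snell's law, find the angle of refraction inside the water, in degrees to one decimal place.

41.7°

Snell: sin θ_r = sin θ_i / n = sin 62.3° / 1.332 = 0.8854 / 1.332 = 0.6647.
θ_r = arcsin(0.6647) = 41.66°.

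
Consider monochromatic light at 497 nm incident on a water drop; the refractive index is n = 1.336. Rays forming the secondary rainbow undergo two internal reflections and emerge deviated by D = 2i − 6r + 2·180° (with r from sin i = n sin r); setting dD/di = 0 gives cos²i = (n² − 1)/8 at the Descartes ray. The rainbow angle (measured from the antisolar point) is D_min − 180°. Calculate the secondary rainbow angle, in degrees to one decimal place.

cos²i = (1.78490 − 1)/8 = 0.09811; i = arccos(0.31323) = 71.746°.
sin r = sin 71.746°/1.336 = 0.71084; r = 45.303°.
D_min = 2·71.746° − 6·45.303° + 360° = 231.674°.
Rainbow angle = D_min − 180° = 51.674°.

51.7°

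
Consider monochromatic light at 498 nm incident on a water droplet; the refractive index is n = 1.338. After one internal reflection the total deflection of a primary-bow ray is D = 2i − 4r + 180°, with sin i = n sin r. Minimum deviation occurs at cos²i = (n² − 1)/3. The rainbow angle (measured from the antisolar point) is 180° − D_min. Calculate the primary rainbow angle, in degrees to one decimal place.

cos²i = (1.79024 − 1)/3 = 0.26341; i = arccos(0.51324) = 59.120°.
sin r = sin 59.120°/1.338 = 0.64144; r = 39.899°.
D_min = 2·59.120° − 4·39.899° + 180° = 138.643°.
Rainbow angle = 180° − D_min = 41.357°.

41.4°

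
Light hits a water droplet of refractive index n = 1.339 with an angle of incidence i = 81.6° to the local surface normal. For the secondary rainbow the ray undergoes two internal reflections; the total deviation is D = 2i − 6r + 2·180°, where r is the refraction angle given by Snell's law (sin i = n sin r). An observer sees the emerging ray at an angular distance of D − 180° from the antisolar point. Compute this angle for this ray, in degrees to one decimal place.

sin r = sin 81.6° / 1.339 = 0.9893/1.339 = 0.7388; r = 47.63°.
D = 2·81.6° − 6·47.63° + 2·180° = 163.20° − 285.78° + 360° = 237.42°.
Angle from antisolar point = D − 180° = 57.42°.

57.4°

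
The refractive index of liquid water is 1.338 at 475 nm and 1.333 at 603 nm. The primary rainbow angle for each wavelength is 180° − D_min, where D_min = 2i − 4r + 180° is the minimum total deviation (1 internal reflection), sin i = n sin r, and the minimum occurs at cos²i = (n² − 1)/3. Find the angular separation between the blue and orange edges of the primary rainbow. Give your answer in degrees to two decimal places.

At 475 nm (n = 1.338): cos²i = 0.26341 → i = 59.120°, r = 39.899°, D_min = 138.643°, rainbow angle = 41.357°.
At 603 nm (n = 1.333): cos²i = 0.25896 → i = 59.410°, r = 40.225°, D_min = 137.922°, rainbow angle = 42.078°.
Angular width = |41.357° − 42.078°| = 0.722°.

0.72°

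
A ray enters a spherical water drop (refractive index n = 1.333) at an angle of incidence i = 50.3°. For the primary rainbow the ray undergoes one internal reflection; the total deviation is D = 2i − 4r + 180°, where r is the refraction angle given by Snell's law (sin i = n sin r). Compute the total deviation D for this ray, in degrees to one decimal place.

139.6°

sin r = sin 50.3° / 1.333 = 0.7694/1.333 = 0.5772; r = 35.25°.
D = 2·50.3° − 4·35.25° + 180° = 100.60° − 141.01° + 180° = 139.59°.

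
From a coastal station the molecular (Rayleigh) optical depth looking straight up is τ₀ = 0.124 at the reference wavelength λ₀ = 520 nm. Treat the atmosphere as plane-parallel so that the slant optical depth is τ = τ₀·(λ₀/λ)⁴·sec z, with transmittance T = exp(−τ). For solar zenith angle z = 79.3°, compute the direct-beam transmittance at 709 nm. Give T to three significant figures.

sec 79.3° = 5.3860.
τ = 0.124 × (520/709)⁴ × 5.3860 = 0.124 × 0.2894 × 5.3860 = 0.1932.
T = exp(−0.1932) = 0.8243.

0.824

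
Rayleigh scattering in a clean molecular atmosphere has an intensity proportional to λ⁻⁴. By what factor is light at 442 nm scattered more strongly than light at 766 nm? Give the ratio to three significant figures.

Rayleigh scattering ∝ λ⁻⁴, so the ratio of coefficients is the inverse fourth power of the wavelength ratio.
σ(442)/σ(766) = (766/442)⁴ = (1.7330)⁴ = 9.02.

9.02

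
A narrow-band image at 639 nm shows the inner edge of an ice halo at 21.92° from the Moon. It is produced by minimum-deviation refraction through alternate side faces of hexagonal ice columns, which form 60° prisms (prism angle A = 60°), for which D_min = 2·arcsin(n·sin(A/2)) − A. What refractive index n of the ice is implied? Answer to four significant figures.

Rearranging: n = sin((D_min + A)/2) / sin(A/2).
(D_min + A)/2 = (21.92° + 60°)/2 = 40.960°.
n = sin 40.960° / sin 30° = 0.6555 / 0.5000 = 1.3111.

1.311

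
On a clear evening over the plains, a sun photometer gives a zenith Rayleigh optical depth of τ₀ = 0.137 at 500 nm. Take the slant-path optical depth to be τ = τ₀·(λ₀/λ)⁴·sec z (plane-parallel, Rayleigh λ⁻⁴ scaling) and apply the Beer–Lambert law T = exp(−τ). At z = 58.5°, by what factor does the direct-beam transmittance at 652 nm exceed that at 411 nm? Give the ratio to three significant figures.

1.62

Airmass: sec 58.5° = 1.9139.
τ(652 nm) = 0.137 × (500/652)⁴ × 1.9139 = 0.137 × 0.3459 × 1.9139 = 0.0907.
τ(411 nm) = 0.137 × (500/411)⁴ × 1.9139 = 0.137 × 2.1903 × 1.9139 = 0.5743.
T(652)/T(411) = exp(τ_B − τ_A) = exp(0.4836) = 1.6220.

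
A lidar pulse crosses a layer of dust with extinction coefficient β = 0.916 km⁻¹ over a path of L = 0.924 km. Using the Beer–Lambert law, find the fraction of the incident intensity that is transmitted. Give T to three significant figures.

τ = β·L = 0.916 × 0.924 = 0.8464.
T = exp(−0.8464) = 0.4290.

0.429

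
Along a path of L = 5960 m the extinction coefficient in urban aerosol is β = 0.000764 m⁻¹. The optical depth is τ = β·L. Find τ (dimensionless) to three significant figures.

4.55

τ = β·L = 0.000764 × 5960 = 4.5534.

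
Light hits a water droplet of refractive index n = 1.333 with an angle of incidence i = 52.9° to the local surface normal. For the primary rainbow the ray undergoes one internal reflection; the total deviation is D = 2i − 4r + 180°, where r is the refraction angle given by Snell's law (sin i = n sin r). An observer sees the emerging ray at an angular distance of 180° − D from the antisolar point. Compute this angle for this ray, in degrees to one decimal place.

sin r = sin 52.9° / 1.333 = 0.7976/1.333 = 0.5983; r = 36.75°.
D = 2·52.9° − 4·36.75° + 180° = 105.80° − 147.00° + 180° = 138.80°.
Angle from antisolar point = 180° − D = 41.20°.

41.2°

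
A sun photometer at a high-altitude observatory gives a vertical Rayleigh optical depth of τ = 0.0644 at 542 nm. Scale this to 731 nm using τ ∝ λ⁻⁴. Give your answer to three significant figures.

0.0195

τ(731 nm) = τ(542 nm) × (542/731)⁴ = 0.0644 × (0.7415)⁴ = 0.0644 × 0.3022 = 0.0195.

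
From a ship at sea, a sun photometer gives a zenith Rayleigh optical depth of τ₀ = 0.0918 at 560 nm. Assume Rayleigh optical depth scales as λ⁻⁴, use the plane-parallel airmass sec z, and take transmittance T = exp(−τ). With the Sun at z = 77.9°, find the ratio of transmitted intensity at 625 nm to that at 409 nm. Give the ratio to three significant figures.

Airmass: sec 77.9° = 4.7706.
τ(625 nm) = 0.0918 × (560/625)⁴ × 4.7706 = 0.0918 × 0.6445 × 4.7706 = 0.2823.
τ(409 nm) = 0.0918 × (560/409)⁴ × 4.7706 = 0.0918 × 3.5145 × 4.7706 = 1.5391.
T(625)/T(409) = exp(τ_B − τ_A) = exp(1.2569) = 3.5144.

3.51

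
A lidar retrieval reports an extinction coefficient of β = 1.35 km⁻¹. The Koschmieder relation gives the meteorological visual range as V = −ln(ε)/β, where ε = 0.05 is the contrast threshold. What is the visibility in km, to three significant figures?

V = −ln(0.05) / 1.35 = 2.996 / 1.35 = 2.2191 km.

2.22 km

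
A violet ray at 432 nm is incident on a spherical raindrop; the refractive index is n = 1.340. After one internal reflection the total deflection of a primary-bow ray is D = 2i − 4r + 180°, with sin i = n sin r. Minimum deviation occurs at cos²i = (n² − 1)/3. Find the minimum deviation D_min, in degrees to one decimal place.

cos²i = (1.79560 − 1)/3 = 0.26520; i = arccos(0.51498) = 59.004°.
sin r = sin 59.004°/1.340 = 0.63971; r = 39.770°.
D_min = 2·59.004° − 4·39.770° + 180° = 138.929°.

138.9°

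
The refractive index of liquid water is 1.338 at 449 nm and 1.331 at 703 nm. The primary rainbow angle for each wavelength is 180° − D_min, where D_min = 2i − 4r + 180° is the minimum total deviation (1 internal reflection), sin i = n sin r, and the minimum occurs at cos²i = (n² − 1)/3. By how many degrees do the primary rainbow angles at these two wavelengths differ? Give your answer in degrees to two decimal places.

At 449 nm (n = 1.338): cos²i = 0.26341 → i = 59.120°, r = 39.899°, D_min = 138.643°, rainbow angle = 41.357°.
At 703 nm (n = 1.331): cos²i = 0.25719 → i = 59.527°, r = 40.356°, D_min = 137.630°, rainbow angle = 42.370°.
Angular width = |41.357° − 42.370°| = 1.013°.

1.01°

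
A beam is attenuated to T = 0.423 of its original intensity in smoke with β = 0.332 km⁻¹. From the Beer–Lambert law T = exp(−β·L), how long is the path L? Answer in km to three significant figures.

Beer–Lambert: T = exp(−βL) ⇒ L = −ln(T)/β = −ln(0.423)/0.332 = 0.8604/0.332 = 2.592 km.

2.59 km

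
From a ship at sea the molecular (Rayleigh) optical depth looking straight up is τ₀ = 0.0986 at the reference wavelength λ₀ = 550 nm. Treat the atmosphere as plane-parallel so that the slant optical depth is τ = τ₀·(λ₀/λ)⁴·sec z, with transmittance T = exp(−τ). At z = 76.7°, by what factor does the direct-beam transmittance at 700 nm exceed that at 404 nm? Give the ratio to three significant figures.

3.70

Airmass: sec 76.7° = 4.3469.
τ(700 nm) = 0.0986 × (550/700)⁴ × 4.3469 = 0.0986 × 0.3811 × 4.3469 = 0.1633.
τ(404 nm) = 0.0986 × (550/404)⁴ × 4.3469 = 0.0986 × 3.4350 × 4.3469 = 1.4722.
T(700)/T(404) = exp(τ_B − τ_A) = exp(1.3089) = 3.7021.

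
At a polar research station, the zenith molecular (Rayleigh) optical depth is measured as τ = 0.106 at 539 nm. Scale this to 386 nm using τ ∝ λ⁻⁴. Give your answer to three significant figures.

0.403

τ(386 nm) = τ(539 nm) × (539/386)⁴ = 0.106 × (1.3964)⁴ = 0.106 × 3.8019 = 0.4030.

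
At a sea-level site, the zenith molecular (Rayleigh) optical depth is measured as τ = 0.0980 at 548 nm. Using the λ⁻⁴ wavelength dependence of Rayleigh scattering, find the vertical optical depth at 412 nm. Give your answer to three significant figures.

0.307

τ(412 nm) = τ(548 nm) × (548/412)⁴ = 0.0980 × (1.3301)⁴ = 0.0980 × 3.1299 = 0.3067.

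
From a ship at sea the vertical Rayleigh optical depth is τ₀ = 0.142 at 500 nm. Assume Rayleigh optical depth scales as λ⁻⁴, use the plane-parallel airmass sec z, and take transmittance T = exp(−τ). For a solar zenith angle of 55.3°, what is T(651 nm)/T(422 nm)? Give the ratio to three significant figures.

Airmass: sec 55.3° = 1.7566.
τ(651 nm) = 0.142 × (500/651)⁴ × 1.7566 = 0.142 × 0.3480 × 1.7566 = 0.0868.
τ(422 nm) = 0.142 × (500/422)⁴ × 1.7566 = 0.142 × 1.9707 × 1.7566 = 0.4916.
T(651)/T(422) = exp(τ_B − τ_A) = exp(0.4048) = 1.4990.

1.50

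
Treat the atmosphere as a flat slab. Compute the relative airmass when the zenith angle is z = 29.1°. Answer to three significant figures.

1.14

X = sec z = 1/cos 29.1° = 1/0.8738 = 1.1445.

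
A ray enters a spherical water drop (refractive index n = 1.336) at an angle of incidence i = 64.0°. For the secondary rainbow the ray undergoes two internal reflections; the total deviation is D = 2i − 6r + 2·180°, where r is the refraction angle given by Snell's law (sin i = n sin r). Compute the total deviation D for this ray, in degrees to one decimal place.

234.3°

sin r = sin 64.0° / 1.336 = 0.8988/1.336 = 0.6728; r = 42.28°.
D = 2·64.0° − 6·42.28° + 2·180° = 128.00° − 253.68° + 360° = 234.32°.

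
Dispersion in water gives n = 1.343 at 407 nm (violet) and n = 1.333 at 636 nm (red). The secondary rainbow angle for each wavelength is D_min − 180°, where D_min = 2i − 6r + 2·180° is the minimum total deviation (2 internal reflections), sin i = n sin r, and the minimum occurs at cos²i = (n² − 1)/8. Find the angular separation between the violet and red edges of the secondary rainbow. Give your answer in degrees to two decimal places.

At 407 nm (n = 1.343): cos²i = 0.10046 → i = 71.522°, r = 44.928°, D_min = 233.478°, rainbow angle = 53.478°.
At 636 nm (n = 1.333): cos²i = 0.09711 → i = 71.843°, r = 45.466°, D_min = 230.891°, rainbow angle = 50.891°.
Angular width = |53.478° − 50.891°| = 2.587°.

2.59°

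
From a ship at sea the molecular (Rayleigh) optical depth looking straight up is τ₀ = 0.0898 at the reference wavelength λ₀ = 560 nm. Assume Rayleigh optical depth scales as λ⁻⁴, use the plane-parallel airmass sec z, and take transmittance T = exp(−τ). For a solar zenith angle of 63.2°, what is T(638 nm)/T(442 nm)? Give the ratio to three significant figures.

Airmass: sec 63.2° = 2.2179.
τ(638 nm) = 0.0898 × (560/638)⁴ × 2.2179 = 0.0898 × 0.5936 × 2.2179 = 0.1182.
τ(442 nm) = 0.0898 × (560/442)⁴ × 2.2179 = 0.0898 × 2.5767 × 2.2179 = 0.5132.
T(638)/T(442) = exp(τ_B − τ_A) = exp(0.3950) = 1.4843.

1.48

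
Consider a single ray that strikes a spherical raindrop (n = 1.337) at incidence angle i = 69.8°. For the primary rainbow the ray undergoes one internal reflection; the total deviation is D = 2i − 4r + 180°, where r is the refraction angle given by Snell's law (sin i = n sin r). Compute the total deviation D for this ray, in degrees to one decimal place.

141.3°

sin r = sin 69.8° / 1.337 = 0.9385/1.337 = 0.7019; r = 44.58°.
D = 2·69.8° − 4·44.58° + 180° = 139.60° − 178.33° + 180° = 141.27°.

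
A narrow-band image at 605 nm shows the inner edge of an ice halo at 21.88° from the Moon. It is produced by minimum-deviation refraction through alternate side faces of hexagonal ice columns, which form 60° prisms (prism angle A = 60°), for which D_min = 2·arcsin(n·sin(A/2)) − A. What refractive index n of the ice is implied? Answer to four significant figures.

1.311

Rearranging: n = sin((D_min + A)/2) / sin(A/2).
(D_min + A)/2 = (21.88° + 60°)/2 = 40.940°.
n = sin 40.940° / sin 30° = 0.6553 / 0.5000 = 1.3105.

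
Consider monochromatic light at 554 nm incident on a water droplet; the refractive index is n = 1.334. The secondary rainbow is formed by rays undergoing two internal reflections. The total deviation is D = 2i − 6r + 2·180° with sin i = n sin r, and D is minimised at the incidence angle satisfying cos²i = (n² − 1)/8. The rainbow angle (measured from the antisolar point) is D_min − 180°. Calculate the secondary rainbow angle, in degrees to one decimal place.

cos²i = (1.77956 − 1)/8 = 0.09744; i = arccos(0.31216) = 71.810°.
sin r = sin 71.810°/1.334 = 0.71217; r = 45.411°.
D_min = 2·71.810° − 6·45.411° + 360° = 231.153°.
Rainbow angle = D_min − 180° = 51.153°.

51.2°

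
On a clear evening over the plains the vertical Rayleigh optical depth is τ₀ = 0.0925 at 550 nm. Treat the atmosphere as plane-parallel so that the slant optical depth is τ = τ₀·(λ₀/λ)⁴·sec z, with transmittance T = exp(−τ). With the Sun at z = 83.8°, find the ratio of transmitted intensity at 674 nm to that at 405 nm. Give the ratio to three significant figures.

Airmass: sec 83.8° = 9.2593.
τ(674 nm) = 0.0925 × (550/674)⁴ × 9.2593 = 0.0925 × 0.4434 × 9.2593 = 0.3798.
τ(405 nm) = 0.0925 × (550/405)⁴ × 9.2593 = 0.0925 × 3.4012 × 9.2593 = 2.9131.
T(674)/T(405) = exp(τ_B − τ_A) = exp(2.5333) = 12.5949.

12.6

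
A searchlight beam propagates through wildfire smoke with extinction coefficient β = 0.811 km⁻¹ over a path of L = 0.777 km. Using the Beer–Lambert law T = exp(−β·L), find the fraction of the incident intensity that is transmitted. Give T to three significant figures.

τ = β·L = 0.811 × 0.777 = 0.6301.
T = exp(−0.6301) = 0.5325.

0.533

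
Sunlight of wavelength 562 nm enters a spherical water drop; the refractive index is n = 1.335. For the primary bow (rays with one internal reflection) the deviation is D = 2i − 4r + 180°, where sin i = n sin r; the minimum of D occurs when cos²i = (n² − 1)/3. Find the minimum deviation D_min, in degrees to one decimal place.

138.2°

cos²i = (1.78222 − 1)/3 = 0.26074; i = arccos(0.51063) = 59.294°.
sin r = sin 59.294°/1.335 = 0.64405; r = 40.094°.
D_min = 2·59.294° − 4·40.094° + 180° = 138.212°.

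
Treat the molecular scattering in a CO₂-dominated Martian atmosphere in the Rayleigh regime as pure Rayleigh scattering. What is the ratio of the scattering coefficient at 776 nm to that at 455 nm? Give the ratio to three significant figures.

0.118

Rayleigh scattering ∝ λ⁻⁴, so the ratio of coefficients is the inverse fourth power of the wavelength ratio.
σ(776)/σ(455) = (455/776)⁴ = (0.5863)⁴ = 0.1182.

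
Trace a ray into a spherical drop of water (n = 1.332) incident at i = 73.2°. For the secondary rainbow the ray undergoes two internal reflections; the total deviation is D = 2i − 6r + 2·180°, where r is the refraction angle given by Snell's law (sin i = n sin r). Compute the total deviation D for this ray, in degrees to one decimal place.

230.7°

sin r = sin 73.2° / 1.332 = 0.9573/1.332 = 0.7187; r = 45.95°.
D = 2·73.2° − 6·45.95° + 2·180° = 146.40° − 275.69° + 360° = 230.71°.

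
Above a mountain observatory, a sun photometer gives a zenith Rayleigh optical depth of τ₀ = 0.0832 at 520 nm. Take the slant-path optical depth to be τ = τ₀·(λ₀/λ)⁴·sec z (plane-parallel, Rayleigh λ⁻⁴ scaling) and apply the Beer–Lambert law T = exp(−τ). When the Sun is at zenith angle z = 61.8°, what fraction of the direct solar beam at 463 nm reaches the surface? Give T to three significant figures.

sec 61.8° = 2.1162.
τ = 0.0832 × (520/463)⁴ × 2.1162 = 0.0832 × 1.5911 × 2.1162 = 0.2801.
T = exp(−0.2801) = 0.7557.

0.756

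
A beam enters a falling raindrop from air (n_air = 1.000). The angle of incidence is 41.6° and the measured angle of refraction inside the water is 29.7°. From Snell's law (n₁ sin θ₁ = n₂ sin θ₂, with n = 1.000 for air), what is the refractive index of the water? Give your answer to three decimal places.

n = sin θ_i / sin θ_r = sin 41.6° / sin 29.7° = 0.6639 / 0.4955 = 1.3400.

1.340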